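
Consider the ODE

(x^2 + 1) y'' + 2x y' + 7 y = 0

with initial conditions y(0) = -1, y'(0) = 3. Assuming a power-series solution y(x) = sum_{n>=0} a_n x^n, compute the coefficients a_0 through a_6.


Ansatz: y(x) = sum_{n>=0} a_n x^n, so y'(x) = sum_{n>=1} n a_n x^(n-1) and y''(x) = sum_{n>=2} n(n-1) a_n x^(n-2).
Substitute into P(x) y'' + Q(x) y' + R(x) y = 0 with P(x) = x^2 + 1, Q(x) = 2x, R(x) = 7, and match powers of x.
Initial conditions: a_0 = -1, a_1 = 3.
Setting the coefficient of each power of x to zero and solving order by order (substituting the coefficients already found):
  x^0: 2 a_2 + 7 a_0 = 0  ->  2 a_2 = -7 a_0 = 7  ->  a_2 = 7/2
  x^1: 6 a_3 + 9 a_1 = 0  ->  6 a_3 = -9 a_1 = -27  ->  a_3 = -9/2
  x^2: 12 a_4 + 13 a_2 = 0  ->  12 a_4 = -13 a_2 = -91/2  ->  a_4 = -91/24
  x^3: 20 a_5 + 19 a_3 = 0  ->  20 a_5 = -19 a_3 = 171/2  ->  a_5 = 171/40
  x^4: 30 a_6 + 27 a_4 = 0  ->  30 a_6 = -27 a_4 = 819/8  ->  a_6 = 273/80
Truncated series: y(x) = -1 + 3 x + (7/2) x^2 - (9/2) x^3 - (91/24) x^4 + (171/40) x^5 + (273/80) x^6 + O(x^7).

a_0 = -1; a_1 = 3; a_2 = 7/2; a_3 = -9/2; a_4 = -91/24; a_5 = 171/40; a_6 = 273/80


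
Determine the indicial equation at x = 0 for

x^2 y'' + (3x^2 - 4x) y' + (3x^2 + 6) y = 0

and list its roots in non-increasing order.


Divide by x^2 to reach normal form y'' + P_1(x) y' + P_2(x) y = 0 with P_1(x) = 3 - 4/x and P_2(x) = 3 + 6/x^2.
x = 0 is a singular point because the y'-coefficient 3 - 4/x has a pole at x = 0 and the y-coefficient 3 + 6/x^2 has a pole at x = 0.
It is a regular singular point because x P_1(x) = p(x) = 3x - 4 and x^2 P_2(x) = q(x) = 3x^2 + 6 are polynomials, hence analytic at x = 0.
p(0) = -4,  q(0) = 6.
Indicial equation: r(r-1) + p(0) r + q(0) = 0, i.e. r^2 + (p(0) - 1) r + q(0) = 0, i.e. r^2 - 5 r + 6 = 0.
Discriminant: (-5)^2 - 4(6) = 1, so r = (5 ± 1)/2.
Solving: r_1 = 3, r_2 = 2.

indicial: r^2 - 5 r + 6 = 0; roots r_1 = 3, r_2 = 2


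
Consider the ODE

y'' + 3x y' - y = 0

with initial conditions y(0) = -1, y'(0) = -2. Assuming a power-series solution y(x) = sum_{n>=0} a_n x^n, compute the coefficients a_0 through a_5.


Ansatz: y(x) = sum_{n>=0} a_n x^n, so y'(x) = sum_{n>=1} n a_n x^(n-1) and y''(x) = sum_{n>=2} n(n-1) a_n x^(n-2).
Substitute into P(x) y'' + Q(x) y' + R(x) y = 0 with P(x) = 1, Q(x) = 3x, R(x) = -1, and match powers of x.
Initial conditions: a_0 = -1, a_1 = -2.
Setting the coefficient of each power of x to zero and solving order by order (substituting the coefficients already found):
  x^0: 2 a_2 - a_0 = 0  ->  2 a_2 = a_0 = -1  ->  a_2 = -1/2
  x^1: 6 a_3 + 2 a_1 = 0  ->  6 a_3 = -2 a_1 = 4  ->  a_3 = 2/3
  x^2: 12 a_4 + 5 a_2 = 0  ->  12 a_4 = -5 a_2 = 5/2  ->  a_4 = 5/24
  x^3: 20 a_5 + 8 a_3 = 0  ->  20 a_5 = -8 a_3 = -16/3  ->  a_5 = -4/15
Truncated series: y(x) = -1 - 2 x - (1/2) x^2 + (2/3) x^3 + (5/24) x^4 - (4/15) x^5 + O(x^6).

a_0 = -1; a_1 = -2; a_2 = -1/2; a_3 = 2/3; a_4 = 5/24; a_5 = -4/15


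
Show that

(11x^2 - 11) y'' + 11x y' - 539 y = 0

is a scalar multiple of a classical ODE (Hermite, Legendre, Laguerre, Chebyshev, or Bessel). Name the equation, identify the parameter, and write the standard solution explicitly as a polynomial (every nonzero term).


All three coefficients share the factor -11; dividing through by -11 gives  (1 - x^2) y'' - x y' + 49 y = 0.
This matches the Chebyshev equation (1 - x^2) y'' - x y' + n^2 y = 0 (note the -x y' term, not -2x y') with n^2 = 49, so n = 7; the polynomial solution is T_7(x).
With y = sum_k a_k x^k, matching x^k gives (k+2)(k+1) a_{k+2} = (k^2 - n^2) a_k = (k - 7)(k + 7) a_k. The right side vanishes at k = 7, so the series with the parity of 7 terminates at degree 7.
Standard normalization: leading coefficient of T_n is 2^(n-1), so a_7 = 2^6 = 64. Work downward with a_k = (k+1)(k+2) a_{k+2} / ((k - 7)(k + 7)):
  a_5 = (6)(7)(64) / ((5 - 7)(5 + 7)) = 2688/(-24) = -112
  a_3 = (4)(5)(-112) / ((3 - 7)(3 + 7)) = -2240/(-40) = 56
  a_1 = (2)(3)(56) / ((1 - 7)(1 + 7)) = 336/(-48) = -7
Hence T_7(x) = 64 x^7 - 112 x^5 + 56 x^3 - 7 x.

T_7(x); series = 64 x^7 - 112 x^5 + 56 x^3 - 7 x


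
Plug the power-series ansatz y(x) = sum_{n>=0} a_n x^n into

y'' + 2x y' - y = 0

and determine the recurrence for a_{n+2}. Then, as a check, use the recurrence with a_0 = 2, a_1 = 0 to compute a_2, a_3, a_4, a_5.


Substitute y = sum_n a_n x^n.
y''(x) has coefficient (n+2)(n+1) a_{n+2} at x^n;
2 x y'(x) has coefficient 2 n a_n at x^n (shift);
-y(x) has coefficient -1 a_n at x^n.
Matching x^n: (n+2)(n+1) a_{n+2} + (2n - 1) a_n = 0.
Thus a_{n+2} = (-2n + 1) / ((n+1)(n+2)) * a_n.

Check with a_0 = 2, a_1 = 0 (apply the recurrence for n = 0, 1, 2, 3): a_0 = 2, a_1 = 0, a_2 = 1, a_3 = 0, a_4 = -1/4, a_5 = 0.

a_(n+2) = (-2n + 1) / ((n+1)(n+2)) * a_n; check: a_0 = 2, a_1 = 0, a_2 = 1, a_3 = 0, a_4 = -1/4, a_5 = 0


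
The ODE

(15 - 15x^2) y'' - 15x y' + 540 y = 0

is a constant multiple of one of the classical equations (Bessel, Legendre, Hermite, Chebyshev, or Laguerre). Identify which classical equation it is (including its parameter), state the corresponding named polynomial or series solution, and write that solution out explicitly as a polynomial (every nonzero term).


All three coefficients share the factor 15; dividing through by 15 gives  (1 - x^2) y'' - x y' + 36 y = 0.
This matches the Chebyshev equation (1 - x^2) y'' - x y' + n^2 y = 0 (note the -x y' term, not -2x y') with n^2 = 36, so n = 6; the polynomial solution is T_6(x).
With y = sum_k a_k x^k, matching x^k gives (k+2)(k+1) a_{k+2} = (k^2 - n^2) a_k = (k - 6)(k + 6) a_k. The right side vanishes at k = 6, so the series with the parity of 6 terminates at degree 6.
Standard normalization: leading coefficient of T_n is 2^(n-1), so a_6 = 2^5 = 32. Work downward with a_k = (k+1)(k+2) a_{k+2} / ((k - 6)(k + 6)):
  a_4 = (5)(6)(32) / ((4 - 6)(4 + 6)) = 960/(-20) = -48
  a_2 = (3)(4)(-48) / ((2 - 6)(2 + 6)) = -576/(-32) = 18
  a_0 = (1)(2)(18) / ((0 - 6)(0 + 6)) = 36/(-36) = -1
Hence T_6(x) = 32 x^6 - 48 x^4 + 18 x^2 - 1.

T_6(x); series = 32 x^6 - 48 x^4 + 18 x^2 - 1


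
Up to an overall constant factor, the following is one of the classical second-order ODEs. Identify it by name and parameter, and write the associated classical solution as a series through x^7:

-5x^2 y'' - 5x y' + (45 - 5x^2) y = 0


All three coefficients share the factor -5; dividing through by -5 gives  x^2 y'' + x y' + (x^2 - 9) y = 0.
This matches the Bessel equation x^2 y'' + x y' + (x^2 - nu^2) y = 0 with nu^2 = 9, so nu = 3; the solution bounded at x = 0 is J_3(x).
Frobenius at x = 0: indicial roots ±nu; for r = nu the recurrence k(k + 2nu) c_k = -c_{k-2} gives the standard series J_nu(x) = sum_{k>=0} (-1)^k / (k! (k+nu)!) (x/2)^(2k+nu). Evaluate the first 3 terms:
  k = 0: (-1)^0 / (0! * 3! * 2^3) x^3 = 1/(1*6*8) x^3 = (1/48) x^3
  k = 1: (-1)^1 / (1! * 4! * 2^5) x^5 = -1/(1*24*32) x^5 = (-1/768) x^5
  k = 2: (-1)^2 / (2! * 5! * 2^7) x^7 = 1/(2*120*128) x^7 = (1/30720) x^7
Hence J_3(x) = x^7/30720 - x^5/768 + x^3/48 + ....

J_3(x); series = x^7/30720 - x^5/768 + x^3/48


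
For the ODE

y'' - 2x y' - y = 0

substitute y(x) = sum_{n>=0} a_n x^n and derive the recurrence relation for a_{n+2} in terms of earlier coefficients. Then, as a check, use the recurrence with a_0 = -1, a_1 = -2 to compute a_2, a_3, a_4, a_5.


Substitute y = sum_n a_n x^n.
y''(x) has coefficient (n+2)(n+1) a_{n+2} at x^n;
-2 x y'(x) has coefficient -2 n a_n at x^n (shift);
-y(x) has coefficient -1 a_n at x^n.
Matching x^n: (n+2)(n+1) a_{n+2} + (-2n - 1) a_n = 0.
Thus a_{n+2} = (2n + 1) / ((n+1)(n+2)) * a_n.

Check with a_0 = -1, a_1 = -2 (apply the recurrence for n = 0, 1, 2, 3): a_0 = -1, a_1 = -2, a_2 = -1/2, a_3 = -1, a_4 = -5/24, a_5 = -7/20.

a_(n+2) = (2n + 1) / ((n+1)(n+2)) * a_n; check: a_0 = -1, a_1 = -2, a_2 = -1/2, a_3 = -1, a_4 = -5/24, a_5 = -7/20


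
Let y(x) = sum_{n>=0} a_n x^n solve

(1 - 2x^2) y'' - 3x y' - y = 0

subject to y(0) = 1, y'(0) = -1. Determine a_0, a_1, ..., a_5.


Ansatz: y(x) = sum_{n>=0} a_n x^n, so y'(x) = sum_{n>=1} n a_n x^(n-1) and y''(x) = sum_{n>=2} n(n-1) a_n x^(n-2).
Substitute into P(x) y'' + Q(x) y' + R(x) y = 0 with P(x) = 1 - 2x^2, Q(x) = -3x, R(x) = -1, and match powers of x.
Initial conditions: a_0 = 1, a_1 = -1.
Setting the coefficient of each power of x to zero and solving order by order (substituting the coefficients already found):
  x^0: 2 a_2 - a_0 = 0  ->  2 a_2 = a_0 = 1  ->  a_2 = 1/2
  x^1: 6 a_3 - 4 a_1 = 0  ->  6 a_3 = 4 a_1 = -4  ->  a_3 = -2/3
  x^2: 12 a_4 - 11 a_2 = 0  ->  12 a_4 = 11 a_2 = 11/2  ->  a_4 = 11/24
  x^3: 20 a_5 - 22 a_3 = 0  ->  20 a_5 = 22 a_3 = -44/3  ->  a_5 = -11/15
Truncated series: y(x) = 1 - x + (1/2) x^2 - (2/3) x^3 + (11/24) x^4 - (11/15) x^5 + O(x^6).

a_0 = 1; a_1 = -1; a_2 = 1/2; a_3 = -2/3; a_4 = 11/24; a_5 = -11/15


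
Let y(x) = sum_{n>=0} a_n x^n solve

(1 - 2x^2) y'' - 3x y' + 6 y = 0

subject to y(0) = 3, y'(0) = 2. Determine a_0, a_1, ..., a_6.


Ansatz: y(x) = sum_{n>=0} a_n x^n, so y'(x) = sum_{n>=1} n a_n x^(n-1) and y''(x) = sum_{n>=2} n(n-1) a_n x^(n-2).
Substitute into P(x) y'' + Q(x) y' + R(x) y = 0 with P(x) = 1 - 2x^2, Q(x) = -3x, R(x) = 6, and match powers of x.
Initial conditions: a_0 = 3, a_1 = 2.
Setting the coefficient of each power of x to zero and solving order by order (substituting the coefficients already found):
  x^0: 2 a_2 + 6 a_0 = 0  ->  2 a_2 = -6 a_0 = -18  ->  a_2 = -9
  x^1: 6 a_3 + 3 a_1 = 0  ->  6 a_3 = -3 a_1 = -6  ->  a_3 = -1
  x^2: 12 a_4 - 4 a_2 = 0  ->  12 a_4 = 4 a_2 = -36  ->  a_4 = -3
  x^3: 20 a_5 - 15 a_3 = 0  ->  20 a_5 = 15 a_3 = -15  ->  a_5 = -3/4
  x^4: 30 a_6 - 30 a_4 = 0  ->  30 a_6 = 30 a_4 = -90  ->  a_6 = -3
Truncated series: y(x) = 3 + 2 x - 9 x^2 - x^3 - 3 x^4 - (3/4) x^5 - 3 x^6 + O(x^7).

a_0 = 3; a_1 = 2; a_2 = -9; a_3 = -1; a_4 = -3; a_5 = -3/4; a_6 = -3


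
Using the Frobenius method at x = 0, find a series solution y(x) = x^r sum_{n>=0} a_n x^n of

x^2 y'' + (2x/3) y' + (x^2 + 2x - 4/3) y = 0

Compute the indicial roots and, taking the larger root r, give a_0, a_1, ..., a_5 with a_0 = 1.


Write in Frobenius form y'' + (p(x)/x) y' + (q(x)/x^2) y = 0:
  p(x) = 2/3,  q(x) = x^2 + 2x - 4/3.
Indicial equation: r(r-1) + (2/3) r + (-4/3) = 0 -> roots r_1 = 4/3, r_2 = -1.
Take r = r_1 = 4/3. Let y(x) = x^r sum_{n>=0} a_n x^n with a_0 = 1.
Substitute y = x^r sum a_n x^n and match x^{r+n}. The recurrence is
  D(n) a_n + 2 a_{n-1} + 1 a_{n-2} = 0,  where D(n) = (r+n)(r+n-1) + (2/3)(r+n) + (-4/3).
  a_n = [-2 a_{n-1} - 1 a_{n-2}] / D(n).
Since the indicial polynomial factors as (r - r_1)(r - r_2), D(n) = (r_1 + n - r_1)(r_1 + n - r_2) = n(n + 7/3).
Evaluating step by step (a_0 = 1):
  n = 1: D(1) = 1(1 + 7/3) = 10/3; numerator = -2(1) = -2; a_1 = (-2)/(10/3) = -3/5
  n = 2: D(2) = 2(2 + 7/3) = 26/3; numerator = -2(-3/5) - 1(1) = 1/5; a_2 = (1/5)/(26/3) = 3/130
  n = 3: D(3) = 3(3 + 7/3) = 16; numerator = -2(3/130) - 1(-3/5) = 36/65; a_3 = (36/65)/(16) = 9/260
  n = 4: D(4) = 4(4 + 7/3) = 76/3; numerator = -2(9/260) - 1(3/130) = -6/65; a_4 = (-6/65)/(76/3) = -9/2470
  n = 5: D(5) = 5(5 + 7/3) = 110/3; numerator = -2(-9/2470) - 1(9/260) = -27/988; a_5 = (-27/988)/(110/3) = -81/108680

r = 4/3; a_0 = 1; a_1 = -3/5; a_2 = 3/130; a_3 = 9/260; a_4 = -9/2470; a_5 = -81/108680


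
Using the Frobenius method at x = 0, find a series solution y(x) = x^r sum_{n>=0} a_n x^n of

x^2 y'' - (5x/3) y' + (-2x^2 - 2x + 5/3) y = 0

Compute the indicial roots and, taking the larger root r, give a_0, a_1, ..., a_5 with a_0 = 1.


Write in Frobenius form y'' + (p(x)/x) y' + (q(x)/x^2) y = 0:
  p(x) = -5/3,  q(x) = -2x^2 - 2x + 5/3.
Indicial equation: r(r-1) + (-5/3) r + (5/3) = 0 -> roots r_1 = 5/3, r_2 = 1.
Take r = r_1 = 5/3. Let y(x) = x^r sum_{n>=0} a_n x^n with a_0 = 1.
Substitute y = x^r sum a_n x^n and match x^{r+n}. The recurrence is
  D(n) a_n - 2 a_{n-1} - 2 a_{n-2} = 0,  where D(n) = (r+n)(r+n-1) + (-5/3)(r+n) + (5/3).
  a_n = [2 a_{n-1} + 2 a_{n-2}] / D(n).
Since the indicial polynomial factors as (r - r_1)(r - r_2), D(n) = (r_1 + n - r_1)(r_1 + n - r_2) = n(n + 2/3).
Evaluating step by step (a_0 = 1):
  n = 1: D(1) = 1(1 + 2/3) = 5/3; numerator = 2(1) = 2; a_1 = (2)/(5/3) = 6/5
  n = 2: D(2) = 2(2 + 2/3) = 16/3; numerator = 2(6/5) + 2(1) = 22/5; a_2 = (22/5)/(16/3) = 33/40
  n = 3: D(3) = 3(3 + 2/3) = 11; numerator = 2(33/40) + 2(6/5) = 81/20; a_3 = (81/20)/(11) = 81/220
  n = 4: D(4) = 4(4 + 2/3) = 56/3; numerator = 2(81/220) + 2(33/40) = 105/44; a_4 = (105/44)/(56/3) = 45/352
  n = 5: D(5) = 5(5 + 2/3) = 85/3; numerator = 2(45/352) + 2(81/220) = 873/880; a_5 = (873/880)/(85/3) = 2619/74800

r = 5/3; a_0 = 1; a_1 = 6/5; a_2 = 33/40; a_3 = 81/220; a_4 = 45/352; a_5 = 2619/74800


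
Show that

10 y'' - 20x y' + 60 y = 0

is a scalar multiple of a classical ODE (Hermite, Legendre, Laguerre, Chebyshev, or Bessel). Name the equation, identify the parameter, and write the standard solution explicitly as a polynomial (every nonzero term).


All three coefficients share the factor 10; dividing through by 10 gives  y'' - 2x y' + 6 y = 0.
This matches the Hermite equation y'' - 2x y' + 2n y = 0 with 2n = 6, so n = 3; the polynomial solution is H_3(x).
With y = sum_k a_k x^k, matching x^k gives (k+2)(k+1) a_{k+2} = 2(k - n) a_k = 2(k - 3) a_k. The right side vanishes at k = 3, so the series with the parity of 3 terminates at degree 3.
Standard normalization: leading coefficient of H_n is 2^n, so a_3 = 2^3 = 8. Work downward with a_k = (k+1)(k+2) a_{k+2} / (2(k - n)):
  a_1 = (2)(3)(8) / (2(1 - 3)) = 48/(-4) = -12
Hence H_3(x) = 8 x^3 - 12 x.

H_3(x); series = 8 x^3 - 12 x


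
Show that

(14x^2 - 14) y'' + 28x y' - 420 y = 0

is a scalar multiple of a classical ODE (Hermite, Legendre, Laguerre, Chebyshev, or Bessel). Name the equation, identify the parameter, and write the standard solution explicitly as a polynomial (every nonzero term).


All three coefficients share the factor -14; dividing through by -14 gives  (1 - x^2) y'' - 2x y' + 30 y = 0.
This matches the Legendre equation (1 - x^2) y'' - 2x y' + n(n+1) y = 0 (note the -2x y' term) with n(n+1) = 30, so n = 5; the polynomial solution is P_5(x).
With y = sum_k a_k x^k, matching x^k gives (k+2)(k+1) a_{k+2} = [k(k+1) - n(n+1)] a_k = (k - 5)(k + 6) a_k. The right side vanishes at k = 5, so the series with the parity of 5 terminates at degree 5.
Standard normalization (P_n(1) = 1): leading coefficient (2n)!/(2^n (n!)^2) = 3628800/(32*14400) = 63/8, so a_5 = 63/8. Work downward with a_k = (k+1)(k+2) a_{k+2} / ((k - 5)(k + 6)):
  a_3 = (4)(5)(63/8) / ((3 - 5)(3 + 6)) = (315/2)/(-18) = -35/4
  a_1 = (2)(3)(-35/4) / ((1 - 5)(1 + 6)) = (-105/2)/(-28) = 15/8
Hence P_5(x) = 63 x^5/8 - 35 x^3/4 + 15 x/8.

P_5(x); series = 63 x^5/8 - 35 x^3/4 + 15 x/8


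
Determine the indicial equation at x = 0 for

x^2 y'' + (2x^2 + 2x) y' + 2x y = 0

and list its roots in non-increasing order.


Divide by x^2 to reach normal form y'' + P_1(x) y' + P_2(x) y = 0 with P_1(x) = 2 + 2/x and P_2(x) = 2/x.
x = 0 is a singular point because the y'-coefficient 2 + 2/x has a pole at x = 0 and the y-coefficient 2/x has a pole at x = 0.
It is a regular singular point because x P_1(x) = p(x) = 2x + 2 and x^2 P_2(x) = q(x) = 2x are polynomials, hence analytic at x = 0.
p(0) = 2,  q(0) = 0.
Indicial equation: r(r-1) + p(0) r + q(0) = 0, i.e. r^2 + (p(0) - 1) r + q(0) = 0, i.e. r^2 + 1 r = 0.
Discriminant: (1)^2 - 4(0) = 1, so r = (-1 ± 1)/2.
Solving: r_1 = 0, r_2 = -1.

indicial: r^2 + 1 r = 0; roots r_1 = 0, r_2 = -1


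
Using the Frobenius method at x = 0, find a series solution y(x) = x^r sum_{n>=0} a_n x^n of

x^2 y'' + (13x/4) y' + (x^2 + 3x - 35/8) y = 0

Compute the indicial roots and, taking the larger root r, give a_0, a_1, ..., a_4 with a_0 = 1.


Write in Frobenius form y'' + (p(x)/x) y' + (q(x)/x^2) y = 0:
  p(x) = 13/4,  q(x) = x^2 + 3x - 35/8.
Indicial equation: r(r-1) + (13/4) r + (-35/8) = 0 -> roots r_1 = 5/4, r_2 = -7/2.
Take r = r_1 = 5/4. Let y(x) = x^r sum_{n>=0} a_n x^n with a_0 = 1.
Substitute y = x^r sum a_n x^n and match x^{r+n}. The recurrence is
  D(n) a_n + 3 a_{n-1} + 1 a_{n-2} = 0,  where D(n) = (r+n)(r+n-1) + (13/4)(r+n) + (-35/8).
  a_n = [-3 a_{n-1} - 1 a_{n-2}] / D(n).
Since the indicial polynomial factors as (r - r_1)(r - r_2), D(n) = (r_1 + n - r_1)(r_1 + n - r_2) = n(n + 19/4).
Evaluating step by step (a_0 = 1):
  n = 1: D(1) = 1(1 + 19/4) = 23/4; numerator = -3(1) = -3; a_1 = (-3)/(23/4) = -12/23
  n = 2: D(2) = 2(2 + 19/4) = 27/2; numerator = -3(-12/23) - 1(1) = 13/23; a_2 = (13/23)/(27/2) = 26/621
  n = 3: D(3) = 3(3 + 19/4) = 93/4; numerator = -3(26/621) - 1(-12/23) = 82/207; a_3 = (82/207)/(93/4) = 328/19251
  n = 4: D(4) = 4(4 + 19/4) = 35; numerator = -3(328/19251) - 1(26/621) = -1790/19251; a_4 = (-1790/19251)/(35) = -358/134757

r = 5/4; a_0 = 1; a_1 = -12/23; a_2 = 26/621; a_3 = 328/19251; a_4 = -358/134757


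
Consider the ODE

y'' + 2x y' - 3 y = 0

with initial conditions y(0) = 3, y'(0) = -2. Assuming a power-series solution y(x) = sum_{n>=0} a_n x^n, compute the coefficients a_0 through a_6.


Ansatz: y(x) = sum_{n>=0} a_n x^n, so y'(x) = sum_{n>=1} n a_n x^(n-1) and y''(x) = sum_{n>=2} n(n-1) a_n x^(n-2).
Substitute into P(x) y'' + Q(x) y' + R(x) y = 0 with P(x) = 1, Q(x) = 2x, R(x) = -3, and match powers of x.
Initial conditions: a_0 = 3, a_1 = -2.
Setting the coefficient of each power of x to zero and solving order by order (substituting the coefficients already found):
  x^0: 2 a_2 - 3 a_0 = 0  ->  2 a_2 = 3 a_0 = 9  ->  a_2 = 9/2
  x^1: 6 a_3 - a_1 = 0  ->  6 a_3 = a_1 = -2  ->  a_3 = -1/3
  x^2: 12 a_4 + a_2 = 0  ->  12 a_4 = -a_2 = -9/2  ->  a_4 = -3/8
  x^3: 20 a_5 + 3 a_3 = 0  ->  20 a_5 = -3 a_3 = 1  ->  a_5 = 1/20
  x^4: 30 a_6 + 5 a_4 = 0  ->  30 a_6 = -5 a_4 = 15/8  ->  a_6 = 1/16
Truncated series: y(x) = 3 - 2 x + (9/2) x^2 - (1/3) x^3 - (3/8) x^4 + (1/20) x^5 + (1/16) x^6 + O(x^7).

a_0 = 3; a_1 = -2; a_2 = 9/2; a_3 = -1/3; a_4 = -3/8; a_5 = 1/20; a_6 = 1/16


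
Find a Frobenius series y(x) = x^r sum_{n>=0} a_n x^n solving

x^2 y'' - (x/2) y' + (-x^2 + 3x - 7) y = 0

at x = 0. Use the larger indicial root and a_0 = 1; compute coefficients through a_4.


Write in Frobenius form y'' + (p(x)/x) y' + (q(x)/x^2) y = 0:
  p(x) = -1/2,  q(x) = -x^2 + 3x - 7.
Indicial equation: r(r-1) + (-1/2) r + (-7) = 0 -> roots r_1 = 7/2, r_2 = -2.
Take r = r_1 = 7/2. Let y(x) = x^r sum_{n>=0} a_n x^n with a_0 = 1.
Substitute y = x^r sum a_n x^n and match x^{r+n}. The recurrence is
  D(n) a_n + 3 a_{n-1} - 1 a_{n-2} = 0,  where D(n) = (r+n)(r+n-1) + (-1/2)(r+n) + (-7).
  a_n = [-3 a_{n-1} + 1 a_{n-2}] / D(n).
Since the indicial polynomial factors as (r - r_1)(r - r_2), D(n) = (r_1 + n - r_1)(r_1 + n - r_2) = n(n + 11/2).
Evaluating step by step (a_0 = 1):
  n = 1: D(1) = 1(1 + 11/2) = 13/2; numerator = -3(1) = -3; a_1 = (-3)/(13/2) = -6/13
  n = 2: D(2) = 2(2 + 11/2) = 15; numerator = -3(-6/13) + 1(1) = 31/13; a_2 = (31/13)/(15) = 31/195
  n = 3: D(3) = 3(3 + 11/2) = 51/2; numerator = -3(31/195) + 1(-6/13) = -61/65; a_3 = (-61/65)/(51/2) = -122/3315
  n = 4: D(4) = 4(4 + 11/2) = 38; numerator = -3(-122/3315) + 1(31/195) = 893/3315; a_4 = (893/3315)/(38) = 47/6630

r = 7/2; a_0 = 1; a_1 = -6/13; a_2 = 31/195; a_3 = -122/3315; a_4 = 47/6630


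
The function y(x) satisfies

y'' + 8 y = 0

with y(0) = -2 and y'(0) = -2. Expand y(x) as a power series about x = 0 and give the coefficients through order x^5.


Ansatz: y(x) = sum_{n>=0} a_n x^n, so y'(x) = sum_{n>=1} n a_n x^(n-1) and y''(x) = sum_{n>=2} n(n-1) a_n x^(n-2).
Substitute into P(x) y'' + Q(x) y' + R(x) y = 0 with P(x) = 1, Q(x) = 0, R(x) = 8, and match powers of x.
Initial conditions: a_0 = -2, a_1 = -2.
Setting the coefficient of each power of x to zero and solving order by order (substituting the coefficients already found):
  x^0: 2 a_2 + 8 a_0 = 0  ->  2 a_2 = -8 a_0 = 16  ->  a_2 = 8
  x^1: 6 a_3 + 8 a_1 = 0  ->  6 a_3 = -8 a_1 = 16  ->  a_3 = 8/3
  x^2: 12 a_4 + 8 a_2 = 0  ->  12 a_4 = -8 a_2 = -64  ->  a_4 = -16/3
  x^3: 20 a_5 + 8 a_3 = 0  ->  20 a_5 = -8 a_3 = -64/3  ->  a_5 = -16/15
Truncated series: y(x) = -2 - 2 x + 8 x^2 + (8/3) x^3 - (16/3) x^4 - (16/15) x^5 + O(x^6).

a_0 = -2; a_1 = -2; a_2 = 8; a_3 = 8/3; a_4 = -16/3; a_5 = -16/15


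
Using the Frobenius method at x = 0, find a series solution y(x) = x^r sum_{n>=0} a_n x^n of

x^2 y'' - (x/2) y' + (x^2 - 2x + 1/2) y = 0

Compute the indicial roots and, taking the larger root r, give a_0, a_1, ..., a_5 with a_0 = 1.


Write in Frobenius form y'' + (p(x)/x) y' + (q(x)/x^2) y = 0:
  p(x) = -1/2,  q(x) = x^2 - 2x + 1/2.
Indicial equation: r(r-1) + (-1/2) r + (1/2) = 0 -> roots r_1 = 1, r_2 = 1/2.
Take r = r_1 = 1. Let y(x) = x^r sum_{n>=0} a_n x^n with a_0 = 1.
Substitute y = x^r sum a_n x^n and match x^{r+n}. The recurrence is
  D(n) a_n - 2 a_{n-1} + 1 a_{n-2} = 0,  where D(n) = (r+n)(r+n-1) + (-1/2)(r+n) + (1/2).
  a_n = [2 a_{n-1} - 1 a_{n-2}] / D(n).
Since the indicial polynomial factors as (r - r_1)(r - r_2), D(n) = (r_1 + n - r_1)(r_1 + n - r_2) = n(n + 1/2).
Evaluating step by step (a_0 = 1):
  n = 1: D(1) = 1(1 + 1/2) = 3/2; numerator = 2(1) = 2; a_1 = (2)/(3/2) = 4/3
  n = 2: D(2) = 2(2 + 1/2) = 5; numerator = 2(4/3) - 1(1) = 5/3; a_2 = (5/3)/(5) = 1/3
  n = 3: D(3) = 3(3 + 1/2) = 21/2; numerator = 2(1/3) - 1(4/3) = -2/3; a_3 = (-2/3)/(21/2) = -4/63
  n = 4: D(4) = 4(4 + 1/2) = 18; numerator = 2(-4/63) - 1(1/3) = -29/63; a_4 = (-29/63)/(18) = -29/1134
  n = 5: D(5) = 5(5 + 1/2) = 55/2; numerator = 2(-29/1134) - 1(-4/63) = 1/81; a_5 = (1/81)/(55/2) = 2/4455

r = 1; a_0 = 1; a_1 = 4/3; a_2 = 1/3; a_3 = -4/63; a_4 = -29/1134; a_5 = 2/4455


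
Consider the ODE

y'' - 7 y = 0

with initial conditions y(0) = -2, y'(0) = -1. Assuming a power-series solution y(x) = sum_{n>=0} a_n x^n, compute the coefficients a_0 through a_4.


Ansatz: y(x) = sum_{n>=0} a_n x^n, so y'(x) = sum_{n>=1} n a_n x^(n-1) and y''(x) = sum_{n>=2} n(n-1) a_n x^(n-2).
Substitute into P(x) y'' + Q(x) y' + R(x) y = 0 with P(x) = 1, Q(x) = 0, R(x) = -7, and match powers of x.
Initial conditions: a_0 = -2, a_1 = -1.
Setting the coefficient of each power of x to zero and solving order by order (substituting the coefficients already found):
  x^0: 2 a_2 - 7 a_0 = 0  ->  2 a_2 = 7 a_0 = -14  ->  a_2 = -7
  x^1: 6 a_3 - 7 a_1 = 0  ->  6 a_3 = 7 a_1 = -7  ->  a_3 = -7/6
  x^2: 12 a_4 - 7 a_2 = 0  ->  12 a_4 = 7 a_2 = -49  ->  a_4 = -49/12
Truncated series: y(x) = -2 - x - 7 x^2 - (7/6) x^3 - (49/12) x^4 + O(x^5).

a_0 = -2; a_1 = -1; a_2 = -7; a_3 = -7/6; a_4 = -49/12


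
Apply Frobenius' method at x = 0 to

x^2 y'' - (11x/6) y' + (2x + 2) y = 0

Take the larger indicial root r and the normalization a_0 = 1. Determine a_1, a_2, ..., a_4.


Write in Frobenius form y'' + (p(x)/x) y' + (q(x)/x^2) y = 0:
  p(x) = -11/6,  q(x) = 2x + 2.
Indicial equation: r(r-1) + (-11/6) r + (2) = 0 -> roots r_1 = 3/2, r_2 = 4/3.
Take r = r_1 = 3/2. Let y(x) = x^r sum_{n>=0} a_n x^n with a_0 = 1.
Substitute y = x^r sum a_n x^n and match x^{r+n}. The recurrence is
  D(n) a_n + 2 a_{n-1} = 0,  where D(n) = (r+n)(r+n-1) + (-11/6)(r+n) + (2).
  a_n = -2 / D(n) * a_{n-1}.
Since the indicial polynomial factors as (r - r_1)(r - r_2), D(n) = (r_1 + n - r_1)(r_1 + n - r_2) = n(n + 1/6).
Evaluating step by step (a_0 = 1):
  n = 1: D(1) = 1(1 + 1/6) = 7/6; numerator = -2(1) = -2; a_1 = (-2)/(7/6) = -12/7
  n = 2: D(2) = 2(2 + 1/6) = 13/3; numerator = -2(-12/7) = 24/7; a_2 = (24/7)/(13/3) = 72/91
  n = 3: D(3) = 3(3 + 1/6) = 19/2; numerator = -2(72/91) = -144/91; a_3 = (-144/91)/(19/2) = -288/1729
  n = 4: D(4) = 4(4 + 1/6) = 50/3; numerator = -2(-288/1729) = 576/1729; a_4 = (576/1729)/(50/3) = 864/43225

r = 3/2; a_0 = 1; a_1 = -12/7; a_2 = 72/91; a_3 = -288/1729; a_4 = 864/43225


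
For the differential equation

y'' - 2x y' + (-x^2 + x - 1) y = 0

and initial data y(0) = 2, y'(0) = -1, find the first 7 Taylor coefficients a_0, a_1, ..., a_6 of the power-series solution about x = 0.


Ansatz: y(x) = sum_{n>=0} a_n x^n, so y'(x) = sum_{n>=1} n a_n x^(n-1) and y''(x) = sum_{n>=2} n(n-1) a_n x^(n-2).
Substitute into P(x) y'' + Q(x) y' + R(x) y = 0 with P(x) = 1, Q(x) = -2x, R(x) = -x^2 + x - 1, and match powers of x.
Initial conditions: a_0 = 2, a_1 = -1.
Setting the coefficient of each power of x to zero and solving order by order (substituting the coefficients already found):
  x^0: 2 a_2 - a_0 = 0  ->  2 a_2 = a_0 = 2  ->  a_2 = 1
  x^1: 6 a_3 - 3 a_1 + a_0 = 0  ->  6 a_3 = 3 a_1 - a_0 = -5  ->  a_3 = -5/6
  x^2: 12 a_4 - 5 a_2 + a_1 - a_0 = 0  ->  12 a_4 = 5 a_2 - a_1 + a_0 = 8  ->  a_4 = 2/3
  x^3: 20 a_5 - 7 a_3 + a_2 - a_1 = 0  ->  20 a_5 = 7 a_3 - a_2 + a_1 = -47/6  ->  a_5 = -47/120
  x^4: 30 a_6 - 9 a_4 + a_3 - a_2 = 0  ->  30 a_6 = 9 a_4 - a_3 + a_2 = 47/6  ->  a_6 = 47/180
Truncated series: y(x) = 2 - x + x^2 - (5/6) x^3 + (2/3) x^4 - (47/120) x^5 + (47/180) x^6 + O(x^7).

a_0 = 2; a_1 = -1; a_2 = 1; a_3 = -5/6; a_4 = 2/3; a_5 = -47/120; a_6 = 47/180


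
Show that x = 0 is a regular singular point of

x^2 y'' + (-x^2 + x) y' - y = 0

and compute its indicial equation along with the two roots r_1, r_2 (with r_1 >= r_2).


Divide by x^2 to reach normal form y'' + P_1(x) y' + P_2(x) y = 0 with P_1(x) = -1 + 1/x and P_2(x) = -1/x^2.
x = 0 is a singular point because the y'-coefficient -1 + 1/x has a pole at x = 0 and the y-coefficient -1/x^2 has a pole at x = 0.
It is a regular singular point because x P_1(x) = p(x) = 1 - x and x^2 P_2(x) = q(x) = -1 are polynomials, hence analytic at x = 0.
p(0) = 1,  q(0) = -1.
Indicial equation: r(r-1) + p(0) r + q(0) = 0, i.e. r^2 + (p(0) - 1) r + q(0) = 0, i.e. r^2 - 1 = 0.
Discriminant: (0)^2 - 4(-1) = 4, so r = (0 ± 2)/2.
Solving: r_1 = 1, r_2 = -1.

indicial: r^2 - 1 = 0; roots r_1 = 1, r_2 = -1


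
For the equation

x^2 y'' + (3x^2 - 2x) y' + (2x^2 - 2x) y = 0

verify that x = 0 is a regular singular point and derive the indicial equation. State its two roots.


Divide by x^2 to reach normal form y'' + P_1(x) y' + P_2(x) y = 0 with P_1(x) = 3 - 2/x and P_2(x) = 2 - 2/x.
x = 0 is a singular point because the y'-coefficient 3 - 2/x has a pole at x = 0 and the y-coefficient 2 - 2/x has a pole at x = 0.
It is a regular singular point because x P_1(x) = p(x) = 3x - 2 and x^2 P_2(x) = q(x) = 2x^2 - 2x are polynomials, hence analytic at x = 0.
p(0) = -2,  q(0) = 0.
Indicial equation: r(r-1) + p(0) r + q(0) = 0, i.e. r^2 + (p(0) - 1) r + q(0) = 0, i.e. r^2 - 3 r = 0.
Discriminant: (-3)^2 - 4(0) = 9, so r = (3 ± 3)/2.
Solving: r_1 = 3, r_2 = 0.

indicial: r^2 - 3 r = 0; roots r_1 = 3, r_2 = 0


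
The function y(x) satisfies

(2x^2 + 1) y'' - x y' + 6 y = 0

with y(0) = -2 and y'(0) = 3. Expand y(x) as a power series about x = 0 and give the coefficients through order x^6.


Ansatz: y(x) = sum_{n>=0} a_n x^n, so y'(x) = sum_{n>=1} n a_n x^(n-1) and y''(x) = sum_{n>=2} n(n-1) a_n x^(n-2).
Substitute into P(x) y'' + Q(x) y' + R(x) y = 0 with P(x) = 2x^2 + 1, Q(x) = -x, R(x) = 6, and match powers of x.
Initial conditions: a_0 = -2, a_1 = 3.
Setting the coefficient of each power of x to zero and solving order by order (substituting the coefficients already found):
  x^0: 2 a_2 + 6 a_0 = 0  ->  2 a_2 = -6 a_0 = 12  ->  a_2 = 6
  x^1: 6 a_3 + 5 a_1 = 0  ->  6 a_3 = -5 a_1 = -15  ->  a_3 = -5/2
  x^2: 12 a_4 + 8 a_2 = 0  ->  12 a_4 = -8 a_2 = -48  ->  a_4 = -4
  x^3: 20 a_5 + 15 a_3 = 0  ->  20 a_5 = -15 a_3 = 75/2  ->  a_5 = 15/8
  x^4: 30 a_6 + 26 a_4 = 0  ->  30 a_6 = -26 a_4 = 104  ->  a_6 = 52/15
Truncated series: y(x) = -2 + 3 x + 6 x^2 - (5/2) x^3 - 4 x^4 + (15/8) x^5 + (52/15) x^6 + O(x^7).

a_0 = -2; a_1 = 3; a_2 = 6; a_3 = -5/2; a_4 = -4; a_5 = 15/8; a_6 = 52/15


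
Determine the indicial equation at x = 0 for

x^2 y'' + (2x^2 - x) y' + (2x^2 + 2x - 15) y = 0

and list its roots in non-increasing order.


Divide by x^2 to reach normal form y'' + P_1(x) y' + P_2(x) y = 0 with P_1(x) = 2 - 1/x and P_2(x) = 2 + 2/x - 15/x^2.
x = 0 is a singular point because the y'-coefficient 2 - 1/x has a pole at x = 0 and the y-coefficient 2 + 2/x - 15/x^2 has a pole at x = 0.
It is a regular singular point because x P_1(x) = p(x) = 2x - 1 and x^2 P_2(x) = q(x) = 2x^2 + 2x - 15 are polynomials, hence analytic at x = 0.
p(0) = -1,  q(0) = -15.
Indicial equation: r(r-1) + p(0) r + q(0) = 0, i.e. r^2 + (p(0) - 1) r + q(0) = 0, i.e. r^2 - 2 r - 15 = 0.
Discriminant: (-2)^2 - 4(-15) = 64, so r = (2 ± 8)/2.
Solving: r_1 = 5, r_2 = -3.

indicial: r^2 - 2 r - 15 = 0; roots r_1 = 5, r_2 = -3


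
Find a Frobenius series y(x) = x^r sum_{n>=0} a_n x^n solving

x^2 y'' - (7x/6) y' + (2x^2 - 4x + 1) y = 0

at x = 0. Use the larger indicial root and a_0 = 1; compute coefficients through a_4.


Write in Frobenius form y'' + (p(x)/x) y' + (q(x)/x^2) y = 0:
  p(x) = -7/6,  q(x) = 2x^2 - 4x + 1.
Indicial equation: r(r-1) + (-7/6) r + (1) = 0 -> roots r_1 = 3/2, r_2 = 2/3.
Take r = r_1 = 3/2. Let y(x) = x^r sum_{n>=0} a_n x^n with a_0 = 1.
Substitute y = x^r sum a_n x^n and match x^{r+n}. The recurrence is
  D(n) a_n - 4 a_{n-1} + 2 a_{n-2} = 0,  where D(n) = (r+n)(r+n-1) + (-7/6)(r+n) + (1).
  a_n = [4 a_{n-1} - 2 a_{n-2}] / D(n).
Since the indicial polynomial factors as (r - r_1)(r - r_2), D(n) = (r_1 + n - r_1)(r_1 + n - r_2) = n(n + 5/6).
Evaluating step by step (a_0 = 1):
  n = 1: D(1) = 1(1 + 5/6) = 11/6; numerator = 4(1) = 4; a_1 = (4)/(11/6) = 24/11
  n = 2: D(2) = 2(2 + 5/6) = 17/3; numerator = 4(24/11) - 2(1) = 74/11; a_2 = (74/11)/(17/3) = 222/187
  n = 3: D(3) = 3(3 + 5/6) = 23/2; numerator = 4(222/187) - 2(24/11) = 72/187; a_3 = (72/187)/(23/2) = 144/4301
  n = 4: D(4) = 4(4 + 5/6) = 58/3; numerator = 4(144/4301) - 2(222/187) = -876/391; a_4 = (-876/391)/(58/3) = -1314/11339

r = 3/2; a_0 = 1; a_1 = 24/11; a_2 = 222/187; a_3 = 144/4301; a_4 = -1314/11339


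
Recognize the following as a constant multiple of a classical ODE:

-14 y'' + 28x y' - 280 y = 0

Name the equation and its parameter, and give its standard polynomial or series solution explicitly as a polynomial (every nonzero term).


All three coefficients share the factor -14; dividing through by -14 gives  y'' - 2x y' + 20 y = 0.
This matches the Hermite equation y'' - 2x y' + 2n y = 0 with 2n = 20, so n = 10; the polynomial solution is H_10(x).
With y = sum_k a_k x^k, matching x^k gives (k+2)(k+1) a_{k+2} = 2(k - n) a_k = 2(k - 10) a_k. The right side vanishes at k = 10, so the series with the parity of 10 terminates at degree 10.
Standard normalization: leading coefficient of H_n is 2^n, so a_10 = 2^10 = 1024. Work downward with a_k = (k+1)(k+2) a_{k+2} / (2(k - n)):
  a_8 = (9)(10)(1024) / (2(8 - 10)) = 92160/(-4) = -23040
  a_6 = (7)(8)(-23040) / (2(6 - 10)) = -1290240/(-8) = 161280
  a_4 = (5)(6)(161280) / (2(4 - 10)) = 4838400/(-12) = -403200
  a_2 = (3)(4)(-403200) / (2(2 - 10)) = -4838400/(-16) = 302400
  a_0 = (1)(2)(302400) / (2(0 - 10)) = 604800/(-20) = -30240
Hence H_10(x) = 1024 x^10 - 23040 x^8 + 161280 x^6 - 403200 x^4 + 302400 x^2 - 30240.

H_10(x); series = 1024 x^10 - 23040 x^8 + 161280 x^6 - 403200 x^4 + 302400 x^2 - 30240


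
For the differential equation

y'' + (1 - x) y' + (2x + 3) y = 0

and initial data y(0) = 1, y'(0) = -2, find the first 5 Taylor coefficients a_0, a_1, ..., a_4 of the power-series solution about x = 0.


Ansatz: y(x) = sum_{n>=0} a_n x^n, so y'(x) = sum_{n>=1} n a_n x^(n-1) and y''(x) = sum_{n>=2} n(n-1) a_n x^(n-2).
Substitute into P(x) y'' + Q(x) y' + R(x) y = 0 with P(x) = 1, Q(x) = 1 - x, R(x) = 2x + 3, and match powers of x.
Initial conditions: a_0 = 1, a_1 = -2.
Setting the coefficient of each power of x to zero and solving order by order (substituting the coefficients already found):
  x^0: 2 a_2 + a_1 + 3 a_0 = 0  ->  2 a_2 = -a_1 - 3 a_0 = -1  ->  a_2 = -1/2
  x^1: 6 a_3 + 2 a_2 + 2 a_1 + 2 a_0 = 0  ->  6 a_3 = -2 a_2 - 2 a_1 - 2 a_0 = 3  ->  a_3 = 1/2
  x^2: 12 a_4 + 3 a_3 + a_2 + 2 a_1 = 0  ->  12 a_4 = -3 a_3 - a_2 - 2 a_1 = 3  ->  a_4 = 1/4
Truncated series: y(x) = 1 - 2 x - (1/2) x^2 + (1/2) x^3 + (1/4) x^4 + O(x^5).

a_0 = 1; a_1 = -2; a_2 = -1/2; a_3 = 1/2; a_4 = 1/4


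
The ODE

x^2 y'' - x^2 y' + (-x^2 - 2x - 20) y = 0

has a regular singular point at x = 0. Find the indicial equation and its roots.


Divide by x^2 to reach normal form y'' + P_1(x) y' + P_2(x) y = 0 with P_1(x) = -1 and P_2(x) = -1 - 2/x - 20/x^2.
x = 0 is a singular point because the y-coefficient -1 - 2/x - 20/x^2 has a pole at x = 0.
It is a regular singular point because x P_1(x) = p(x) = -x and x^2 P_2(x) = q(x) = -x^2 - 2x - 20 are polynomials, hence analytic at x = 0.
p(0) = 0,  q(0) = -20.
Indicial equation: r(r-1) + p(0) r + q(0) = 0, i.e. r^2 + (p(0) - 1) r + q(0) = 0, i.e. r^2 - 1 r - 20 = 0.
Discriminant: (-1)^2 - 4(-20) = 81, so r = (1 ± 9)/2.
Solving: r_1 = 5, r_2 = -4.

indicial: r^2 - 1 r - 20 = 0; roots r_1 = 5, r_2 = -4


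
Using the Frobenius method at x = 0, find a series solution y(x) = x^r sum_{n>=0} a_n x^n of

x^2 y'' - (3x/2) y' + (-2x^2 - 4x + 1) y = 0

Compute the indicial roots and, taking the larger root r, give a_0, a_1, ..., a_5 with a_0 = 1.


Write in Frobenius form y'' + (p(x)/x) y' + (q(x)/x^2) y = 0:
  p(x) = -3/2,  q(x) = -2x^2 - 4x + 1.
Indicial equation: r(r-1) + (-3/2) r + (1) = 0 -> roots r_1 = 2, r_2 = 1/2.
Take r = r_1 = 2. Let y(x) = x^r sum_{n>=0} a_n x^n with a_0 = 1.
Substitute y = x^r sum a_n x^n and match x^{r+n}. The recurrence is
  D(n) a_n - 4 a_{n-1} - 2 a_{n-2} = 0,  where D(n) = (r+n)(r+n-1) + (-3/2)(r+n) + (1).
  a_n = [4 a_{n-1} + 2 a_{n-2}] / D(n).
Since the indicial polynomial factors as (r - r_1)(r - r_2), D(n) = (r_1 + n - r_1)(r_1 + n - r_2) = n(n + 3/2).
Evaluating step by step (a_0 = 1):
  n = 1: D(1) = 1(1 + 3/2) = 5/2; numerator = 4(1) = 4; a_1 = (4)/(5/2) = 8/5
  n = 2: D(2) = 2(2 + 3/2) = 7; numerator = 4(8/5) + 2(1) = 42/5; a_2 = (42/5)/(7) = 6/5
  n = 3: D(3) = 3(3 + 3/2) = 27/2; numerator = 4(6/5) + 2(8/5) = 8; a_3 = (8)/(27/2) = 16/27
  n = 4: D(4) = 4(4 + 3/2) = 22; numerator = 4(16/27) + 2(6/5) = 644/135; a_4 = (644/135)/(22) = 322/1485
  n = 5: D(5) = 5(5 + 3/2) = 65/2; numerator = 4(322/1485) + 2(16/27) = 1016/495; a_5 = (1016/495)/(65/2) = 2032/32175

r = 2; a_0 = 1; a_1 = 8/5; a_2 = 6/5; a_3 = 16/27; a_4 = 322/1485; a_5 = 2032/32175


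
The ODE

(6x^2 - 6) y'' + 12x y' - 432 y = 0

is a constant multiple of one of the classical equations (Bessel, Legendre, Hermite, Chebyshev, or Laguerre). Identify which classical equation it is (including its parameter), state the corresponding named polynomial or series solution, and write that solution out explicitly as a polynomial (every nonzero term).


All three coefficients share the factor -6; dividing through by -6 gives  (1 - x^2) y'' - 2x y' + 72 y = 0.
This matches the Legendre equation (1 - x^2) y'' - 2x y' + n(n+1) y = 0 (note the -2x y' term) with n(n+1) = 72, so n = 8; the polynomial solution is P_8(x).
With y = sum_k a_k x^k, matching x^k gives (k+2)(k+1) a_{k+2} = [k(k+1) - n(n+1)] a_k = (k - 8)(k + 9) a_k. The right side vanishes at k = 8, so the series with the parity of 8 terminates at degree 8.
Standard normalization (P_n(1) = 1): leading coefficient (2n)!/(2^n (n!)^2) = 20922789888000/(256*1625702400) = 6435/128, so a_8 = 6435/128. Work downward with a_k = (k+1)(k+2) a_{k+2} / ((k - 8)(k + 9)):
  a_6 = (7)(8)(6435/128) / ((6 - 8)(6 + 9)) = (45045/16)/(-30) = -3003/32
  a_4 = (5)(6)(-3003/32) / ((4 - 8)(4 + 9)) = (-45045/16)/(-52) = 3465/64
  a_2 = (3)(4)(3465/64) / ((2 - 8)(2 + 9)) = (10395/16)/(-66) = -315/32
  a_0 = (1)(2)(-315/32) / ((0 - 8)(0 + 9)) = (-315/16)/(-72) = 35/128
Hence P_8(x) = 6435 x^8/128 - 3003 x^6/32 + 3465 x^4/64 - 315 x^2/32 + 35/128.

P_8(x); series = 6435 x^8/128 - 3003 x^6/32 + 3465 x^4/64 - 315 x^2/32 + 35/128


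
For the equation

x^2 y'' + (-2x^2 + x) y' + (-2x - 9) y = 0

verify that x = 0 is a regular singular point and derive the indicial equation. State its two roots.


Divide by x^2 to reach normal form y'' + P_1(x) y' + P_2(x) y = 0 with P_1(x) = -2 + 1/x and P_2(x) = -2/x - 9/x^2.
x = 0 is a singular point because the y'-coefficient -2 + 1/x has a pole at x = 0 and the y-coefficient -2/x - 9/x^2 has a pole at x = 0.
It is a regular singular point because x P_1(x) = p(x) = 1 - 2x and x^2 P_2(x) = q(x) = -2x - 9 are polynomials, hence analytic at x = 0.
p(0) = 1,  q(0) = -9.
Indicial equation: r(r-1) + p(0) r + q(0) = 0, i.e. r^2 + (p(0) - 1) r + q(0) = 0, i.e. r^2 - 9 = 0.
Discriminant: (0)^2 - 4(-9) = 36, so r = (0 ± 6)/2.
Solving: r_1 = 3, r_2 = -3.

indicial: r^2 - 9 = 0; roots r_1 = 3, r_2 = -3


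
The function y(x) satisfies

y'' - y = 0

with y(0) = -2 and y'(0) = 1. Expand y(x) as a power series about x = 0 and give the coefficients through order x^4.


Ansatz: y(x) = sum_{n>=0} a_n x^n, so y'(x) = sum_{n>=1} n a_n x^(n-1) and y''(x) = sum_{n>=2} n(n-1) a_n x^(n-2).
Substitute into P(x) y'' + Q(x) y' + R(x) y = 0 with P(x) = 1, Q(x) = 0, R(x) = -1, and match powers of x.
Initial conditions: a_0 = -2, a_1 = 1.
Setting the coefficient of each power of x to zero and solving order by order (substituting the coefficients already found):
  x^0: 2 a_2 - a_0 = 0  ->  2 a_2 = a_0 = -2  ->  a_2 = -1
  x^1: 6 a_3 - a_1 = 0  ->  6 a_3 = a_1 = 1  ->  a_3 = 1/6
  x^2: 12 a_4 - a_2 = 0  ->  12 a_4 = a_2 = -1  ->  a_4 = -1/12
Truncated series: y(x) = -2 + x - x^2 + (1/6) x^3 - (1/12) x^4 + O(x^5).

a_0 = -2; a_1 = 1; a_2 = -1; a_3 = 1/6; a_4 = -1/12


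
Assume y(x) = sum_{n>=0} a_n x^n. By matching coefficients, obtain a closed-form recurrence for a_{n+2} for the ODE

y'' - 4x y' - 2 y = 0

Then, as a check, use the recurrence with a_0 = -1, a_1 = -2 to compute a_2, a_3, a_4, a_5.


Substitute y = sum_n a_n x^n.
y''(x) has coefficient (n+2)(n+1) a_{n+2} at x^n;
-4 x y'(x) has coefficient -4 n a_n at x^n (shift);
-2 y(x) has coefficient -2 a_n at x^n.
Matching x^n: (n+2)(n+1) a_{n+2} + (-4n - 2) a_n = 0.
Thus a_{n+2} = (4n + 2) / ((n+1)(n+2)) * a_n.

Check with a_0 = -1, a_1 = -2 (apply the recurrence for n = 0, 1, 2, 3): a_0 = -1, a_1 = -2, a_2 = -1, a_3 = -2, a_4 = -5/6, a_5 = -7/5.

a_(n+2) = (4n + 2) / ((n+1)(n+2)) * a_n; check: a_0 = -1, a_1 = -2, a_2 = -1, a_3 = -2, a_4 = -5/6, a_5 = -7/5


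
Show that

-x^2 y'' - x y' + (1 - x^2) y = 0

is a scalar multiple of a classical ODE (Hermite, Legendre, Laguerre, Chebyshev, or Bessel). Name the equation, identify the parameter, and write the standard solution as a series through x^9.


All three coefficients share the factor -1; dividing through by -1 gives  x^2 y'' + x y' + (x^2 - 1) y = 0.
This matches the Bessel equation x^2 y'' + x y' + (x^2 - nu^2) y = 0 with nu^2 = 1, so nu = 1; the solution bounded at x = 0 is J_1(x).
Frobenius at x = 0: indicial roots ±nu; for r = nu the recurrence k(k + 2nu) c_k = -c_{k-2} gives the standard series J_nu(x) = sum_{k>=0} (-1)^k / (k! (k+nu)!) (x/2)^(2k+nu). Evaluate the first 5 terms:
  k = 0: (-1)^0 / (0! * 1! * 2^1) x^1 = 1/(1*1*2) x^1 = (1/2) x^1
  k = 1: (-1)^1 / (1! * 2! * 2^3) x^3 = -1/(1*2*8) x^3 = (-1/16) x^3
  k = 2: (-1)^2 / (2! * 3! * 2^5) x^5 = 1/(2*6*32) x^5 = (1/384) x^5
  k = 3: (-1)^3 / (3! * 4! * 2^7) x^7 = -1/(6*24*128) x^7 = (-1/18432) x^7
  k = 4: (-1)^4 / (4! * 5! * 2^9) x^9 = 1/(24*120*512) x^9 = (1/1474560) x^9
Hence J_1(x) = x^9/1474560 - x^7/18432 + x^5/384 - x^3/16 + x/2 + ....

J_1(x); series = x^9/1474560 - x^7/18432 + x^5/384 - x^3/16 + x/2


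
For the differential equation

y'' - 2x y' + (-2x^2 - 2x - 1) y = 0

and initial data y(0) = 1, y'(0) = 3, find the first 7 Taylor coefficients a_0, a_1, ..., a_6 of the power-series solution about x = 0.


Ansatz: y(x) = sum_{n>=0} a_n x^n, so y'(x) = sum_{n>=1} n a_n x^(n-1) and y''(x) = sum_{n>=2} n(n-1) a_n x^(n-2).
Substitute into P(x) y'' + Q(x) y' + R(x) y = 0 with P(x) = 1, Q(x) = -2x, R(x) = -2x^2 - 2x - 1, and match powers of x.
Initial conditions: a_0 = 1, a_1 = 3.
Setting the coefficient of each power of x to zero and solving order by order (substituting the coefficients already found):
  x^0: 2 a_2 - a_0 = 0  ->  2 a_2 = a_0 = 1  ->  a_2 = 1/2
  x^1: 6 a_3 - 3 a_1 - 2 a_0 = 0  ->  6 a_3 = 3 a_1 + 2 a_0 = 11  ->  a_3 = 11/6
  x^2: 12 a_4 - 5 a_2 - 2 a_1 - 2 a_0 = 0  ->  12 a_4 = 5 a_2 + 2 a_1 + 2 a_0 = 21/2  ->  a_4 = 7/8
  x^3: 20 a_5 - 7 a_3 - 2 a_2 - 2 a_1 = 0  ->  20 a_5 = 7 a_3 + 2 a_2 + 2 a_1 = 119/6  ->  a_5 = 119/120
  x^4: 30 a_6 - 9 a_4 - 2 a_3 - 2 a_2 = 0  ->  30 a_6 = 9 a_4 + 2 a_3 + 2 a_2 = 301/24  ->  a_6 = 301/720
Truncated series: y(x) = 1 + 3 x + (1/2) x^2 + (11/6) x^3 + (7/8) x^4 + (119/120) x^5 + (301/720) x^6 + O(x^7).

a_0 = 1; a_1 = 3; a_2 = 1/2; a_3 = 11/6; a_4 = 7/8; a_5 = 119/120; a_6 = 301/720
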